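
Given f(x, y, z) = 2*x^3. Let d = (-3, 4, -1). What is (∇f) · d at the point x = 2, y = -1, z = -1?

-72

∂f/∂x = 6*x^2
∂f/∂y = 0
∂f/∂z = 0
∇f at (2, -1, -1) = (24, 0, 0)
∇f · d = (24)(-3) + (0)(4) + (0)(-1) = -72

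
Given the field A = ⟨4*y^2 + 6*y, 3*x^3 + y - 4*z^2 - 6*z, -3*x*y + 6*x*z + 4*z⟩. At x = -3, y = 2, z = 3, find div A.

-13

∂A₁/∂x = 0
∂A₂/∂y = 1
∂A₃/∂z = 6*x + 4
∇·A = 6*x + 5
At (-3, 2, 3): -13.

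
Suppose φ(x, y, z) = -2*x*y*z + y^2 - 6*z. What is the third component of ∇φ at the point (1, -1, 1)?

(∇φ)_3 = ∂φ/∂z = -2*x*y - 6
At (1, -1, 1): -4.

-4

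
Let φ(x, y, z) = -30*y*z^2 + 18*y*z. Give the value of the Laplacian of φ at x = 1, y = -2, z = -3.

∂²φ/∂x² = 0
∂²φ/∂y² = 0
∂²φ/∂z² = -60*y
∇²φ = -60*y
At (1, -2, -3): 120.

120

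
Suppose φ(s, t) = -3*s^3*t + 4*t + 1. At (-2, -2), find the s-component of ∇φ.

(∇φ)_1 = ∂φ/∂s = -9*s^2*t
At (-2, -2): 72.

72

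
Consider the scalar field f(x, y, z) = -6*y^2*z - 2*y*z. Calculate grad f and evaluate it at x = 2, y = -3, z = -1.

∂f/∂x = 0
∂f/∂y = -12*y*z - 2*z
∂f/∂z = -6*y^2 - 2*y
∇f = (0, -12*y*z - 2*z, -6*y^2 - 2*y)
At (2, -3, -1): (0, -34, -48).

(0, -34, -48)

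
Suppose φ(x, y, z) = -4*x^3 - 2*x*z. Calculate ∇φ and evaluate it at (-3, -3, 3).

∂φ/∂x = -12*x^2 - 2*z
∂φ/∂y = 0
∂φ/∂z = -2*x
∇φ = (-12*x^2 - 2*z, 0, -2*x)
At (-3, -3, 3): (-114, 0, 6).

(-114, 0, 6)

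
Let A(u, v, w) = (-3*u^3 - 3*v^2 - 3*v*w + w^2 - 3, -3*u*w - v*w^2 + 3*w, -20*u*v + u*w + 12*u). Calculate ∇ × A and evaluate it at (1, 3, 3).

(-2, 42, 18)

(∇×A)₁ = ∂A₃/∂v − ∂A₂/∂w = -17*u + 2*v*w - 3
(∇×A)₂ = ∂A₁/∂w − ∂A₃/∂u = 17*v + w - 12
(∇×A)₃ = ∂A₂/∂u − ∂A₁/∂v = 6*v
∇×A = (-17*u + 2*v*w - 3, 17*v + w - 12, 6*v)
At (1, 3, 3): (-2, 42, 18).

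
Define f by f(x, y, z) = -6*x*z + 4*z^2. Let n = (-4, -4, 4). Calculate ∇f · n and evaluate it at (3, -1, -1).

-128

∂f/∂x = -6*z
∂f/∂y = 0
∂f/∂z = -6*x + 8*z
∇f at (3, -1, -1) = (6, 0, -26)
∇f · n = (6)(-4) + (0)(-4) + (-26)(4) = -128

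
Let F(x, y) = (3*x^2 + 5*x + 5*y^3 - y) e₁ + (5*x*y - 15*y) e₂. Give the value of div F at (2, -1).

12

∂F₁/∂x = 6*x + 5
∂F₂/∂y = 5*x - 15
∇·F = 11*x - 10
At (2, -1): 12.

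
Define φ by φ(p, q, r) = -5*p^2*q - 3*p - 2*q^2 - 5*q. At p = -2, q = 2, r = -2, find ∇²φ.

∂²φ/∂p² = -10*q
∂²φ/∂q² = -4
∂²φ/∂r² = 0
∇²φ = -10*q - 4
At (-2, 2, -2): -24.

-24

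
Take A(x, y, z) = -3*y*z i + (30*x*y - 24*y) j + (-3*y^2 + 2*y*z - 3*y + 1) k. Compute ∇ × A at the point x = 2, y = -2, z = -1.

(∇×A)₁ = ∂A₃/∂y − ∂A₂/∂z = -6*y + 2*z - 3
(∇×A)₂ = ∂A₁/∂z − ∂A₃/∂x = -3*y
(∇×A)₃ = ∂A₂/∂x − ∂A₁/∂y = 30*y + 3*z
∇×A = (-6*y + 2*z - 3, -3*y, 30*y + 3*z)
At (2, -2, -1): (7, 6, -63).

(7, 6, -63)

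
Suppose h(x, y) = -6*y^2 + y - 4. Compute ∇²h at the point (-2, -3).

∂²h/∂x² = 0
∂²h/∂y² = -12
∇²h = -12
At (-2, -3): -12.

-12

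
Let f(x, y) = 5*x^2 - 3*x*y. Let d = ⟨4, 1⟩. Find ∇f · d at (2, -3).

∂f/∂x = 10*x - 3*y
∂f/∂y = -3*x
∇f at (2, -3) = (29, -6)
∇f · d = (29)(4) + (-6)(1) = 110

110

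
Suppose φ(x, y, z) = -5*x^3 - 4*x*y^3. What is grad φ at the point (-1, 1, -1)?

∂φ/∂x = -15*x^2 - 4*y^3
∂φ/∂y = -12*x*y^2
∂φ/∂z = 0
∇φ = (-15*x^2 - 4*y^3, -12*x*y^2, 0)
At (-1, 1, -1): (-19, 12, 0).

(-19, 12, 0)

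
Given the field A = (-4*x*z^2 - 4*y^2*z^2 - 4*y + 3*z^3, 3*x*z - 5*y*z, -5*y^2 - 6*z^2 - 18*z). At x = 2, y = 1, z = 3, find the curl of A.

(∇×A)₁ = ∂A₃/∂y − ∂A₂/∂z = -3*x - 5*y
(∇×A)₂ = ∂A₁/∂z − ∂A₃/∂x = -8*x*z - 8*y^2*z + 9*z^2
(∇×A)₃ = ∂A₂/∂x − ∂A₁/∂y = 8*y*z^2 + 3*z + 4
∇×A = (-3*x - 5*y, -8*x*z - 8*y^2*z + 9*z^2, 8*y*z^2 + 3*z + 4)
At (2, 1, 3): (-11, 9, 85).

(-11, 9, 85)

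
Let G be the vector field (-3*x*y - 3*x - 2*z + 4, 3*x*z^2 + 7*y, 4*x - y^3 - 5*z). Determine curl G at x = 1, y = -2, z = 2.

(∇×G)₁ = ∂G₃/∂y − ∂G₂/∂z = -6*x*z - 3*y^2
(∇×G)₂ = ∂G₁/∂z − ∂G₃/∂x = -6
(∇×G)₃ = ∂G₂/∂x − ∂G₁/∂y = 3*x + 3*z^2
∇×G = (-6*x*z - 3*y^2, -6, 3*x + 3*z^2)
At (1, -2, 2): (-24, -6, 15).

(-24, -6, 15)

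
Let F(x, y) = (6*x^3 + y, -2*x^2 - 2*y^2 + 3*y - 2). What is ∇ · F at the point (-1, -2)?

∂F₁/∂x = 18*x^2
∂F₂/∂y = -4*y + 3
∇·F = 18*x^2 - 4*y + 3
At (-1, -2): 29.

29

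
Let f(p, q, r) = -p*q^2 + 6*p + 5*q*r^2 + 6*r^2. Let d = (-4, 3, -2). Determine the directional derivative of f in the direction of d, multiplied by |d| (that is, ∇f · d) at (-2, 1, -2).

140

∂f/∂p = -q^2 + 6
∂f/∂q = -2*p*q + 5*r^2
∂f/∂r = 10*q*r + 12*r
∇f at (-2, 1, -2) = (5, 24, -44)
∇f · d = (5)(-4) + (24)(3) + (-44)(-2) = 140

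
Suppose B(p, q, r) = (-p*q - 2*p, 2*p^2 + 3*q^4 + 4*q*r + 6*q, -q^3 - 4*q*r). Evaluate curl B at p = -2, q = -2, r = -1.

(∇×B)₁ = ∂B₃/∂q − ∂B₂/∂r = -3*q^2 - 4*q - 4*r
(∇×B)₂ = ∂B₁/∂r − ∂B₃/∂p = 0
(∇×B)₃ = ∂B₂/∂p − ∂B₁/∂q = 5*p
∇×B = (-3*q^2 - 4*q - 4*r, 0, 5*p)
At (-2, -2, -1): (0, 0, -10).

(0, 0, -10)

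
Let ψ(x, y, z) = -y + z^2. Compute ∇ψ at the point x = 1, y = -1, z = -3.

∂ψ/∂x = 0
∂ψ/∂y = -1
∂ψ/∂z = 2*z
∇ψ = (0, -1, 2*z)
At (1, -1, -3): (0, -1, -6).

(0, -1, -6)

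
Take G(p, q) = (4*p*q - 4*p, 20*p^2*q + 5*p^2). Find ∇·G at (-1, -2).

∂G₁/∂p = 4*q - 4
∂G₂/∂q = 20*p^2
∇·G = 20*p^2 + 4*q - 4
At (-1, -2): 8.

8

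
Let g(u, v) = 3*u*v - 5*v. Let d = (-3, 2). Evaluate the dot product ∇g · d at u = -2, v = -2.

∂g/∂u = 3*v
∂g/∂v = 3*u - 5
∇g at (-2, -2) = (-6, -11)
∇g · d = (-6)(-3) + (-11)(2) = -4

-4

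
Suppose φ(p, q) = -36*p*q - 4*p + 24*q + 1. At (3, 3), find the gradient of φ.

∂φ/∂p = -36*q - 4
∂φ/∂q = -36*p + 24
∇φ = (-36*q - 4, -36*p + 24)
At (3, 3): (-112, -84).

(-112, -84)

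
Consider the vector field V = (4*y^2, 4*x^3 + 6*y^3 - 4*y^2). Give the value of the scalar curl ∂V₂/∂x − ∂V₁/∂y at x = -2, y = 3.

24

∂V₂/∂x = 12*x^2
∂V₁/∂y = 8*y
Scalar curl = 12*x^2 - 8*y
At (-2, 3): 24.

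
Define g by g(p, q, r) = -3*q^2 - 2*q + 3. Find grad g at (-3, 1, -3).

(0, -8, 0)

∂g/∂p = 0
∂g/∂q = -6*q - 2
∂g/∂r = 0
∇g = (0, -6*q - 2, 0)
At (-3, 1, -3): (0, -8, 0).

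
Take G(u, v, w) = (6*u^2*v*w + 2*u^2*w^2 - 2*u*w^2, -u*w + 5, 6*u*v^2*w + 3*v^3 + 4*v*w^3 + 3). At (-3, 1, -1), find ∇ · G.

∂G₁/∂u = 12*u*v*w + 4*u*w^2 - 2*w^2
∂G₂/∂v = 0
∂G₃/∂w = 6*u*v^2 + 12*v*w^2
∇·G = 6*u*v^2 + 12*u*v*w + 4*u*w^2 + 12*v*w^2 - 2*w^2
At (-3, 1, -1): 16.

16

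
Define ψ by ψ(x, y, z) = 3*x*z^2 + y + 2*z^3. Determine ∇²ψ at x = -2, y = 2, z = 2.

12

∂²ψ/∂x² = 0
∂²ψ/∂y² = 0
∂²ψ/∂z² = 6*(x + 2*z)
∇²ψ = 6*x + 12*z
At (-2, 2, 2): 12.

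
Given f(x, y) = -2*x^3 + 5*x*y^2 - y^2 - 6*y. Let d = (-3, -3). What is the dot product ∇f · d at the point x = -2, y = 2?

162

∂f/∂x = -6*x^2 + 5*y^2
∂f/∂y = 10*x*y - 2*y - 6
∇f at (-2, 2) = (-4, -50)
∇f · d = (-4)(-3) + (-50)(-3) = 162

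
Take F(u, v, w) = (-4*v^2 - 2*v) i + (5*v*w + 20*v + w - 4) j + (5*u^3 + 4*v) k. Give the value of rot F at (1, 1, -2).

(-2, -15, 10)

(∇×F)₁ = ∂F₃/∂v − ∂F₂/∂w = -5*v + 3
(∇×F)₂ = ∂F₁/∂w − ∂F₃/∂u = -15*u^2
(∇×F)₃ = ∂F₂/∂u − ∂F₁/∂v = 8*v + 2
∇×F = (-5*v + 3, -15*u^2, 8*v + 2)
At (1, 1, -2): (-2, -15, 10).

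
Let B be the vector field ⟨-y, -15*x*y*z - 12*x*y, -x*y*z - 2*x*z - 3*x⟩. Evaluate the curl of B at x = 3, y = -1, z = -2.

(∇×B)₁ = ∂B₃/∂y − ∂B₂/∂z = 15*x*y - x*z
(∇×B)₂ = ∂B₁/∂z − ∂B₃/∂x = y*z + 2*z + 3
(∇×B)₃ = ∂B₂/∂x − ∂B₁/∂y = -15*y*z - 12*y + 1
∇×B = (15*x*y - x*z, y*z + 2*z + 3, -15*y*z - 12*y + 1)
At (3, -1, -2): (-39, 1, -17).

(-39, 1, -17)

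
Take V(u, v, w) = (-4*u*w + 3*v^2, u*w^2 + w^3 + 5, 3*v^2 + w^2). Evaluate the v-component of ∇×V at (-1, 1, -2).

4

(∇×V)_2 = ∂V₁/∂w − ∂V₃/∂u
= -4*u − (0)
= -4*u
At (-1, 1, -2): 4.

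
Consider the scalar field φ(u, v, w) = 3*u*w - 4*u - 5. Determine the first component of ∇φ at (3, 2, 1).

(∇φ)_1 = ∂φ/∂u = 3*w - 4
At (3, 2, 1): -1.

-1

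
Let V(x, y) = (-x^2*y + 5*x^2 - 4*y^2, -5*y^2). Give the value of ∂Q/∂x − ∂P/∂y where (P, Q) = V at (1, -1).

-7

∂V₂/∂x = 0
∂V₁/∂y = -x^2 - 8*y
Scalar curl = x^2 + 8*y
At (1, -1): -7.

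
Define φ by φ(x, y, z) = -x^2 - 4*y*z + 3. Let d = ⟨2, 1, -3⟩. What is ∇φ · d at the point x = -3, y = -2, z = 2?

-20

∂φ/∂x = -2*x
∂φ/∂y = -4*z
∂φ/∂z = -4*y
∇φ at (-3, -2, 2) = (6, -8, 8)
∇φ · d = (6)(2) + (-8)(1) + (8)(-3) = -20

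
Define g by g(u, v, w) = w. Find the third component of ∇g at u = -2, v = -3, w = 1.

(∇g)_3 = ∂g/∂w = 1
At (-2, -3, 1): 1.

1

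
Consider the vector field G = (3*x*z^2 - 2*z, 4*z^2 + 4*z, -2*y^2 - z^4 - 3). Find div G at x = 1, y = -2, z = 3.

∂G₁/∂x = 3*z^2
∂G₂/∂y = 0
∂G₃/∂z = -4*z^3
∇·G = -4*z^3 + 3*z^2
At (1, -2, 3): -81.

-81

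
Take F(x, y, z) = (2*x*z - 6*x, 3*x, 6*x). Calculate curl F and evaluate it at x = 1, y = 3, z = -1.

(0, -4, 3)

(∇×F)₁ = ∂F₃/∂y − ∂F₂/∂z = 0
(∇×F)₂ = ∂F₁/∂z − ∂F₃/∂x = 2*x - 6
(∇×F)₃ = ∂F₂/∂x − ∂F₁/∂y = 3
∇×F = (0, 2*x - 6, 3)
At (1, 3, -1): (0, -4, 3).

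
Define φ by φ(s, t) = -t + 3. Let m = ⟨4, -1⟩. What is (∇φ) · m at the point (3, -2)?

1

∂φ/∂s = 0
∂φ/∂t = -1
∇φ at (3, -2) = (0, -1)
∇φ · m = (0)(4) + (-1)(-1) = 1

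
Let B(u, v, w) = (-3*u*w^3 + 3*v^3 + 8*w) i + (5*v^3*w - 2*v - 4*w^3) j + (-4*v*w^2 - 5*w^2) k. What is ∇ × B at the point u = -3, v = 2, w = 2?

(∇×B)₁ = ∂B₃/∂v − ∂B₂/∂w = -5*v^3 + 8*w^2
(∇×B)₂ = ∂B₁/∂w − ∂B₃/∂u = -9*u*w^2 + 8
(∇×B)₃ = ∂B₂/∂u − ∂B₁/∂v = -9*v^2
∇×B = (-5*v^3 + 8*w^2, -9*u*w^2 + 8, -9*v^2)
At (-3, 2, 2): (-8, 116, -36).

(-8, 116, -36)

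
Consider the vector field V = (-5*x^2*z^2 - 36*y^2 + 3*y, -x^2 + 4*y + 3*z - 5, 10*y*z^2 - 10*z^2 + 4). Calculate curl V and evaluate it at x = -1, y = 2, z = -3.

(87, 30, 143)

(∇×V)₁ = ∂V₃/∂y − ∂V₂/∂z = 10*z^2 - 3
(∇×V)₂ = ∂V₁/∂z − ∂V₃/∂x = -10*x^2*z
(∇×V)₃ = ∂V₂/∂x − ∂V₁/∂y = -2*x + 72*y - 3
∇×V = (10*z^2 - 3, -10*x^2*z, -2*x + 72*y - 3)
At (-1, 2, -3): (87, 30, 143).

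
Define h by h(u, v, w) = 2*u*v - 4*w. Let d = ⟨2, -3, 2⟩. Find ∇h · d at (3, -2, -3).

∂h/∂u = 2*v
∂h/∂v = 2*u
∂h/∂w = -4
∇h at (3, -2, -3) = (-4, 6, -4)
∇h · d = (-4)(2) + (6)(-3) + (-4)(2) = -34

-34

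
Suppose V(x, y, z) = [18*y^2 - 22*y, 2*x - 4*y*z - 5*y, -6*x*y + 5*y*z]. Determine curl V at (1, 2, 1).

(7, 12, -48)

(∇×V)₁ = ∂V₃/∂y − ∂V₂/∂z = -6*x + 4*y + 5*z
(∇×V)₂ = ∂V₁/∂z − ∂V₃/∂x = 6*y
(∇×V)₃ = ∂V₂/∂x − ∂V₁/∂y = -36*y + 24
∇×V = (-6*x + 4*y + 5*z, 6*y, -36*y + 24)
At (1, 2, 1): (7, 12, -48).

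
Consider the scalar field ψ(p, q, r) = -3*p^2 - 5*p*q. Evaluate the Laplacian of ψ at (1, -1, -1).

-6

∂²ψ/∂p² = -6
∂²ψ/∂q² = 0
∂²ψ/∂r² = 0
∇²ψ = -6
At (1, -1, -1): -6.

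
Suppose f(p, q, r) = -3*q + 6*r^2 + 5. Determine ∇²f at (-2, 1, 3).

∂²f/∂p² = 0
∂²f/∂q² = 0
∂²f/∂r² = 12
∇²f = 12
At (-2, 1, 3): 12.

12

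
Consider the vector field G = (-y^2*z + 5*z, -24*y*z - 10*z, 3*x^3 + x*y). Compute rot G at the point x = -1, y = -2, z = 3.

(∇×G)₁ = ∂G₃/∂y − ∂G₂/∂z = x + 24*y + 10
(∇×G)₂ = ∂G₁/∂z − ∂G₃/∂x = -9*x^2 - y^2 - y + 5
(∇×G)₃ = ∂G₂/∂x − ∂G₁/∂y = 2*y*z
∇×G = (x + 24*y + 10, -9*x^2 - y^2 - y + 5, 2*y*z)
At (-1, -2, 3): (-39, -6, -12).

(-39, -6, -12)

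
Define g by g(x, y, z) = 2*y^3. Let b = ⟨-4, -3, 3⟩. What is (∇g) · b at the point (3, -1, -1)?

-18

∂g/∂x = 0
∂g/∂y = 6*y^2
∂g/∂z = 0
∇g at (3, -1, -1) = (0, 6, 0)
∇g · b = (0)(-4) + (6)(-3) + (0)(3) = -18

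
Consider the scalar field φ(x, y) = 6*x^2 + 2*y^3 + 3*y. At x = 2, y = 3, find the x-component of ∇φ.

24

(∇φ)_1 = ∂φ/∂x = 12*x
At (2, 3): 24.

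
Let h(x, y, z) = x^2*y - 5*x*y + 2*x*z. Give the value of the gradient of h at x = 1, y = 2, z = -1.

∂h/∂x = 2*x*y - 5*y + 2*z
∂h/∂y = x^2 - 5*x
∂h/∂z = 2*x
∇h = (2*x*y - 5*y + 2*z, x^2 - 5*x, 2*x)
At (1, 2, -1): (-8, -4, 2).

(-8, -4, 2)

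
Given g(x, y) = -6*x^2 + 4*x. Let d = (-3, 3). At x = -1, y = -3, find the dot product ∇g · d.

-48

∂g/∂x = -12*x + 4
∂g/∂y = 0
∇g at (-1, -3) = (16, 0)
∇g · d = (16)(-3) + (0)(3) = -48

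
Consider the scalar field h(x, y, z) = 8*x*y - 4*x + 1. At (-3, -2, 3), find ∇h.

(-20, -24, 0)

∂h/∂x = 8*y - 4
∂h/∂y = 8*x
∂h/∂z = 0
∇h = (8*y - 4, 8*x, 0)
At (-3, -2, 3): (-20, -24, 0).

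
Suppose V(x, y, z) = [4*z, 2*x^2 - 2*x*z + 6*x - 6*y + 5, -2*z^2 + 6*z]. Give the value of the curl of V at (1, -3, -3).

(2, 4, 16)

(∇×V)₁ = ∂V₃/∂y − ∂V₂/∂z = 2*x
(∇×V)₂ = ∂V₁/∂z − ∂V₃/∂x = 4
(∇×V)₃ = ∂V₂/∂x − ∂V₁/∂y = 4*x - 2*z + 6
∇×V = (2*x, 4, 4*x - 2*z + 6)
At (1, -3, -3): (2, 4, 16).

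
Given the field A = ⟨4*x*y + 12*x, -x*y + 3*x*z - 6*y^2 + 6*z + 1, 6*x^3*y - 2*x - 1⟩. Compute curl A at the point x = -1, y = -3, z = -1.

(-9, 56, 4)

(∇×A)₁ = ∂A₃/∂y − ∂A₂/∂z = 6*x^3 - 3*x - 6
(∇×A)₂ = ∂A₁/∂z − ∂A₃/∂x = -18*x^2*y + 2
(∇×A)₃ = ∂A₂/∂x − ∂A₁/∂y = -4*x - y + 3*z
∇×A = (6*x^3 - 3*x - 6, -18*x^2*y + 2, -4*x - y + 3*z)
At (-1, -3, -1): (-9, 56, 4).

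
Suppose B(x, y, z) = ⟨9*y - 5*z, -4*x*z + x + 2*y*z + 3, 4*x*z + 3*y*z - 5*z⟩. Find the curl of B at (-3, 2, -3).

(-25, 7, 4)

(∇×B)₁ = ∂B₃/∂y − ∂B₂/∂z = 4*x - 2*y + 3*z
(∇×B)₂ = ∂B₁/∂z − ∂B₃/∂x = -4*z - 5
(∇×B)₃ = ∂B₂/∂x − ∂B₁/∂y = -4*z - 8
∇×B = (4*x - 2*y + 3*z, -4*z - 5, -4*z - 8)
At (-3, 2, -3): (-25, 7, 4).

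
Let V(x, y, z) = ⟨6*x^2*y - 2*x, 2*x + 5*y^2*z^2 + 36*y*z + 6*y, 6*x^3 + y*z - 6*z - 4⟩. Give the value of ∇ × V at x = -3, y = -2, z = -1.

(111, -162, -52)

(∇×V)₁ = ∂V₃/∂y − ∂V₂/∂z = -10*y^2*z - 36*y + z
(∇×V)₂ = ∂V₁/∂z − ∂V₃/∂x = -18*x^2
(∇×V)₃ = ∂V₂/∂x − ∂V₁/∂y = -6*x^2 + 2
∇×V = (-10*y^2*z - 36*y + z, -18*x^2, -6*x^2 + 2)
At (-3, -2, -1): (111, -162, -52).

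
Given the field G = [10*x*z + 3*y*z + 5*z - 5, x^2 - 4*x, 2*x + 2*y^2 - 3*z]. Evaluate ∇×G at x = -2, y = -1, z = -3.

(∇×G)₁ = ∂G₃/∂y − ∂G₂/∂z = 4*y
(∇×G)₂ = ∂G₁/∂z − ∂G₃/∂x = 10*x + 3*y + 3
(∇×G)₃ = ∂G₂/∂x − ∂G₁/∂y = 2*x - 3*z - 4
∇×G = (4*y, 10*x + 3*y + 3, 2*x - 3*z - 4)
At (-2, -1, -3): (-4, -20, 1).

(-4, -20, 1)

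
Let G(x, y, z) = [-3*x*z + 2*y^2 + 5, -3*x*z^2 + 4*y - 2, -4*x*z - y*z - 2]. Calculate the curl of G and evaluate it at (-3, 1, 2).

(-38, 17, -16)

(∇×G)₁ = ∂G₃/∂y − ∂G₂/∂z = 6*x*z - z
(∇×G)₂ = ∂G₁/∂z − ∂G₃/∂x = -3*x + 4*z
(∇×G)₃ = ∂G₂/∂x − ∂G₁/∂y = -4*y - 3*z^2
∇×G = (6*x*z - z, -3*x + 4*z, -4*y - 3*z^2)
At (-3, 1, 2): (-38, 17, -16).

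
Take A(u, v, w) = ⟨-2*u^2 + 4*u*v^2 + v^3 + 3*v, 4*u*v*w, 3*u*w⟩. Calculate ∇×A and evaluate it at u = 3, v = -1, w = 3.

(∇×A)₁ = ∂A₃/∂v − ∂A₂/∂w = -4*u*v
(∇×A)₂ = ∂A₁/∂w − ∂A₃/∂u = -3*w
(∇×A)₃ = ∂A₂/∂u − ∂A₁/∂v = -8*u*v - 3*v^2 + 4*v*w - 3
∇×A = (-4*u*v, -3*w, -8*u*v - 3*v^2 + 4*v*w - 3)
At (3, -1, 3): (12, -9, 6).

(12, -9, 6)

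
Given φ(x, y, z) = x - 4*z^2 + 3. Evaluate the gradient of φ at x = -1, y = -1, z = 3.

(1, 0, -24)

∂φ/∂x = 1
∂φ/∂y = 0
∂φ/∂z = -8*z
∇φ = (1, 0, -8*z)
At (-1, -1, 3): (1, 0, -24).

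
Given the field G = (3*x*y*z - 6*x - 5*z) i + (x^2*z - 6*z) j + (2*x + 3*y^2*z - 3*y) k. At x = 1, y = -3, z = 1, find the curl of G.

(∇×G)₁ = ∂G₃/∂y − ∂G₂/∂z = -x^2 + 6*y*z + 3
(∇×G)₂ = ∂G₁/∂z − ∂G₃/∂x = 3*x*y - 7
(∇×G)₃ = ∂G₂/∂x − ∂G₁/∂y = -x*z
∇×G = (-x^2 + 6*y*z + 3, 3*x*y - 7, -x*z)
At (1, -3, 1): (-16, -16, -1).

(-16, -16, -1)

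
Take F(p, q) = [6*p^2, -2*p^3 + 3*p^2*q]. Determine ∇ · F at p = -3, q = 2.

∂F₁/∂p = 12*p
∂F₂/∂q = 3*p^2
∇·F = 3*p^2 + 12*p
At (-3, 2): -9.

-9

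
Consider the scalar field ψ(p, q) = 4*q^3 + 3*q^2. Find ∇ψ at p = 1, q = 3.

∂ψ/∂p = 0
∂ψ/∂q = 12*q^2 + 6*q
∇ψ = (0, 12*q^2 + 6*q)
At (1, 3): (0, 126).

(0, 126)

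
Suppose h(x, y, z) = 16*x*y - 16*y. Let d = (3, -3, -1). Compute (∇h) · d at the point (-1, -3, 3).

∂h/∂x = 16*y
∂h/∂y = 16*x - 16
∂h/∂z = 0
∇h at (-1, -3, 3) = (-48, -32, 0)
∇h · d = (-48)(3) + (-32)(-3) + (0)(-1) = -48

-48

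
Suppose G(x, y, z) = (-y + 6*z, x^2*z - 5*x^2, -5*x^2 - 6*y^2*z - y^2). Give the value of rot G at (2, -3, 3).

(110, 26, -7)

(∇×G)₁ = ∂G₃/∂y − ∂G₂/∂z = -x^2 - 12*y*z - 2*y
(∇×G)₂ = ∂G₁/∂z − ∂G₃/∂x = 10*x + 6
(∇×G)₃ = ∂G₂/∂x − ∂G₁/∂y = 2*x*z - 10*x + 1
∇×G = (-x^2 - 12*y*z - 2*y, 10*x + 6, 2*x*z - 10*x + 1)
At (2, -3, 3): (110, 26, -7).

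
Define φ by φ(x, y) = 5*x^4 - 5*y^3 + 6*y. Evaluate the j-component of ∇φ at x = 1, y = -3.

-129

(∇φ)_2 = ∂φ/∂y = -15*y^2 + 6
At (1, -3): -129.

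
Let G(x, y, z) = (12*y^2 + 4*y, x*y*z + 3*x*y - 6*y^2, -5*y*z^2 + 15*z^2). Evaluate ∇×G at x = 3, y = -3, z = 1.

(∇×G)₁ = ∂G₃/∂y − ∂G₂/∂z = -x*y - 5*z^2
(∇×G)₂ = ∂G₁/∂z − ∂G₃/∂x = 0
(∇×G)₃ = ∂G₂/∂x − ∂G₁/∂y = y*z - 21*y - 4
∇×G = (-x*y - 5*z^2, 0, y*z - 21*y - 4)
At (3, -3, 1): (4, 0, 56).

(4, 0, 56)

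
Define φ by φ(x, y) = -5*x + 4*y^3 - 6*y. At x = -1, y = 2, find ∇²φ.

∂²φ/∂x² = 0
∂²φ/∂y² = 24*y
∇²φ = 24*y
At (-1, 2): 48.

48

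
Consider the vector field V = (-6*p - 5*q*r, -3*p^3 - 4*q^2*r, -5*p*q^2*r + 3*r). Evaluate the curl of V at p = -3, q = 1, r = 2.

(∇×V)₁ = ∂V₃/∂q − ∂V₂/∂r = -10*p*q*r + 4*q^2
(∇×V)₂ = ∂V₁/∂r − ∂V₃/∂p = 5*q^2*r - 5*q
(∇×V)₃ = ∂V₂/∂p − ∂V₁/∂q = -9*p^2 + 5*r
∇×V = (-10*p*q*r + 4*q^2, 5*q^2*r - 5*q, -9*p^2 + 5*r)
At (-3, 1, 2): (64, 5, -71).

(64, 5, -71)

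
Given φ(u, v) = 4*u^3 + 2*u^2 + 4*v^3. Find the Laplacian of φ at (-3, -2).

-116

∂²φ/∂u² = 4*(6*u + 1)
∂²φ/∂v² = 24*v
∇²φ = 24*u + 24*v + 4
At (-3, -2): -116.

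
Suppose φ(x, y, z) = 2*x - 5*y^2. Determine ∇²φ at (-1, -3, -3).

-10

∂²φ/∂x² = 0
∂²φ/∂y² = -10
∂²φ/∂z² = 0
∇²φ = -10
At (-1, -3, -3): -10.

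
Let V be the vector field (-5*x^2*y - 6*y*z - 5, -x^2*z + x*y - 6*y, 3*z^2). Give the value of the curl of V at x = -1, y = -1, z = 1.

(∇×V)₁ = ∂V₃/∂y − ∂V₂/∂z = x^2
(∇×V)₂ = ∂V₁/∂z − ∂V₃/∂x = -6*y
(∇×V)₃ = ∂V₂/∂x − ∂V₁/∂y = 5*x^2 - 2*x*z + y + 6*z
∇×V = (x^2, -6*y, 5*x^2 - 2*x*z + y + 6*z)
At (-1, -1, 1): (1, 6, 12).

(1, 6, 12)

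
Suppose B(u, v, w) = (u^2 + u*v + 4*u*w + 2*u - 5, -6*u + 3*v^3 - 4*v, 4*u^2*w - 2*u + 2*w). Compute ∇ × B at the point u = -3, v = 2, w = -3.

(0, -82, -3)

(∇×B)₁ = ∂B₃/∂v − ∂B₂/∂w = 0
(∇×B)₂ = ∂B₁/∂w − ∂B₃/∂u = -8*u*w + 4*u + 2
(∇×B)₃ = ∂B₂/∂u − ∂B₁/∂v = -u - 6
∇×B = (0, -8*u*w + 4*u + 2, -u - 6)
At (-3, 2, -3): (0, -82, -3).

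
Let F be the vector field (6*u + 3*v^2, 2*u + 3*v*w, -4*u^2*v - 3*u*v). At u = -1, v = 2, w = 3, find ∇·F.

15

∂F₁/∂u = 6
∂F₂/∂v = 3*w
∂F₃/∂w = 0
∇·F = 3*w + 6
At (-1, 2, 3): 15.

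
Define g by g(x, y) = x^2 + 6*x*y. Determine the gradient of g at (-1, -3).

∂g/∂x = 2*x + 6*y
∂g/∂y = 6*x
∇g = (2*x + 6*y, 6*x)
At (-1, -3): (-20, -6).

(-20, -6)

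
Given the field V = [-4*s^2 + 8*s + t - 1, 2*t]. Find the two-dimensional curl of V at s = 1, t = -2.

-1

∂V₂/∂s = 0
∂V₁/∂t = 1
Scalar curl = -1
At (1, -2): -1.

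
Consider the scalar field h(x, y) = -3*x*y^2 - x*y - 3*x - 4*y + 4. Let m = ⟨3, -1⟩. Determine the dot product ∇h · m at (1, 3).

-76

∂h/∂x = -3*y^2 - y - 3
∂h/∂y = -6*x*y - x - 4
∇h at (1, 3) = (-33, -23)
∇h · m = (-33)(3) + (-23)(-1) = -76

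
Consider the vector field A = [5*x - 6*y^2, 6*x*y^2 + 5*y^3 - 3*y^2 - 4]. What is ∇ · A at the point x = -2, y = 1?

∂A₁/∂x = 5
∂A₂/∂y = 12*x*y + 15*y^2 - 6*y
∇·A = 12*x*y + 15*y^2 - 6*y + 5
At (-2, 1): -10.

-10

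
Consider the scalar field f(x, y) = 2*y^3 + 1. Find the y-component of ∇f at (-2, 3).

54

(∇f)_2 = ∂f/∂y = 6*y^2
At (-2, 3): 54.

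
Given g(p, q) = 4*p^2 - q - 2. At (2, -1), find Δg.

8

∂²g/∂p² = 8
∂²g/∂q² = 0
∇²g = 8
At (2, -1): 8.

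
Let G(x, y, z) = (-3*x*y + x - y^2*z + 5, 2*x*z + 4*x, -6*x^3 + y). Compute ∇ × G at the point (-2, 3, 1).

(∇×G)₁ = ∂G₃/∂y − ∂G₂/∂z = -2*x + 1
(∇×G)₂ = ∂G₁/∂z − ∂G₃/∂x = 18*x^2 - y^2
(∇×G)₃ = ∂G₂/∂x − ∂G₁/∂y = 3*x + 2*y*z + 2*z + 4
∇×G = (-2*x + 1, 18*x^2 - y^2, 3*x + 2*y*z + 2*z + 4)
At (-2, 3, 1): (5, 63, 6).

(5, 63, 6)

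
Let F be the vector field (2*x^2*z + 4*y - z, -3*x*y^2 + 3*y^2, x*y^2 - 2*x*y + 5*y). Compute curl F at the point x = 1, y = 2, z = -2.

(∇×F)₁ = ∂F₃/∂y − ∂F₂/∂z = 2*x*y - 2*x + 5
(∇×F)₂ = ∂F₁/∂z − ∂F₃/∂x = 2*x^2 - y^2 + 2*y - 1
(∇×F)₃ = ∂F₂/∂x − ∂F₁/∂y = -3*y^2 - 4
∇×F = (2*x*y - 2*x + 5, 2*x^2 - y^2 + 2*y - 1, -3*y^2 - 4)
At (1, 2, -2): (7, 1, -16).

(7, 1, -16)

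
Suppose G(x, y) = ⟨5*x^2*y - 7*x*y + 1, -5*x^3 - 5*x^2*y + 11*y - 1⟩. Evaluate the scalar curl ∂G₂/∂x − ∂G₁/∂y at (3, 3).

-249

∂G₂/∂x = -15*x^2 - 10*x*y
∂G₁/∂y = 5*x^2 - 7*x
Scalar curl = -20*x^2 - 10*x*y + 7*x
At (3, 3): -249.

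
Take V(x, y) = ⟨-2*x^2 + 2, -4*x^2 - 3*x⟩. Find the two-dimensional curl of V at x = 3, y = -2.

-27

∂V₂/∂x = -8*x - 3
∂V₁/∂y = 0
Scalar curl = -8*x - 3
At (3, -2): -27.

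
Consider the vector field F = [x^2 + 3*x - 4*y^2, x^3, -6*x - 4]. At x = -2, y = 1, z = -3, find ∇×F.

(0, 6, 20)

(∇×F)₁ = ∂F₃/∂y − ∂F₂/∂z = 0
(∇×F)₂ = ∂F₁/∂z − ∂F₃/∂x = 6
(∇×F)₃ = ∂F₂/∂x − ∂F₁/∂y = 3*x^2 + 8*y
∇×F = (0, 6, 3*x^2 + 8*y)
At (-2, 1, -3): (0, 6, 20).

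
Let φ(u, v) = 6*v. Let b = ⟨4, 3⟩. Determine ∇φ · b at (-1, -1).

∂φ/∂u = 0
∂φ/∂v = 6
∇φ at (-1, -1) = (0, 6)
∇φ · b = (0)(4) + (6)(3) = 18

18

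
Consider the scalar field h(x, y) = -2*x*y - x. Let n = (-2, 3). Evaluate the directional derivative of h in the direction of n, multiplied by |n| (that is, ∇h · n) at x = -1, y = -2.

∂h/∂x = -2*y - 1
∂h/∂y = -2*x
∇h at (-1, -2) = (3, 2)
∇h · n = (3)(-2) + (2)(3) = 0

0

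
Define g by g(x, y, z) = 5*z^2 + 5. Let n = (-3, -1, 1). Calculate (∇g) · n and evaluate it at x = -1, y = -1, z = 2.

∂g/∂x = 0
∂g/∂y = 0
∂g/∂z = 10*z
∇g at (-1, -1, 2) = (0, 0, 20)
∇g · n = (0)(-3) + (0)(-1) + (20)(1) = 20

20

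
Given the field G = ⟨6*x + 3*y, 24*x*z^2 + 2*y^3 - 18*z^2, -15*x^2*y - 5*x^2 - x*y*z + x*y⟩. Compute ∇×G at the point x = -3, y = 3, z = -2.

(∇×G)₁ = ∂G₃/∂y − ∂G₂/∂z = -15*x^2 - 49*x*z + x + 36*z
(∇×G)₂ = ∂G₁/∂z − ∂G₃/∂x = 30*x*y + 10*x + y*z - y
(∇×G)₃ = ∂G₂/∂x − ∂G₁/∂y = 24*z^2 - 3
∇×G = (-15*x^2 - 49*x*z + x + 36*z, 30*x*y + 10*x + y*z - y, 24*z^2 - 3)
At (-3, 3, -2): (-504, -309, 93).

(-504, -309, 93)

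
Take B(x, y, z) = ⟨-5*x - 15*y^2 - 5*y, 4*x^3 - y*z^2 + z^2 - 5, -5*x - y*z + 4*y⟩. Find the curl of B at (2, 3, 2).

(∇×B)₁ = ∂B₃/∂y − ∂B₂/∂z = 2*y*z - 3*z + 4
(∇×B)₂ = ∂B₁/∂z − ∂B₃/∂x = 5
(∇×B)₃ = ∂B₂/∂x − ∂B₁/∂y = 12*x^2 + 30*y + 5
∇×B = (2*y*z - 3*z + 4, 5, 12*x^2 + 30*y + 5)
At (2, 3, 2): (10, 5, 143).

(10, 5, 143)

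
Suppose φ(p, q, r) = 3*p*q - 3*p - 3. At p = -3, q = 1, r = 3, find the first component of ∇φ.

0

(∇φ)_1 = ∂φ/∂p = 3*q - 3
At (-3, 1, 3): 0.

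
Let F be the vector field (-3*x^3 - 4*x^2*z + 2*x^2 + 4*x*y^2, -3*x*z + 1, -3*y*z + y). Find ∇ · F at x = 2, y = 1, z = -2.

5

∂F₁/∂x = -9*x^2 - 8*x*z + 4*x + 4*y^2
∂F₂/∂y = 0
∂F₃/∂z = -3*y
∇·F = -9*x^2 - 8*x*z + 4*x + 4*y^2 - 3*y
At (2, 1, -2): 5.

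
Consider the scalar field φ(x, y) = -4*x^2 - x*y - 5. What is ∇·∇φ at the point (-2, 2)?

∂²φ/∂x² = -8
∂²φ/∂y² = 0
∇²φ = -8
At (-2, 2): -8.

-8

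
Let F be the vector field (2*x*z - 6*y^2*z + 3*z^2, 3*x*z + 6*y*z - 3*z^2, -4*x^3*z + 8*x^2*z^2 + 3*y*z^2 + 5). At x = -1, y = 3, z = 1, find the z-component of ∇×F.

39

(∇×F)_3 = ∂F₂/∂x − ∂F₁/∂y
= 3*z − (-12*y*z)
= 12*y*z + 3*z
At (-1, 3, 1): 39.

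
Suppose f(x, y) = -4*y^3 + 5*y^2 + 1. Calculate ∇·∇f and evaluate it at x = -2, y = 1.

∂²f/∂x² = 0
∂²f/∂y² = 2*(-12*y + 5)
∇²f = -24*y + 10
At (-2, 1): -14.

-14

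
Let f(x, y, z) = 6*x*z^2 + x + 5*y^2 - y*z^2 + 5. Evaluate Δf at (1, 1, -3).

20

∂²f/∂x² = 0
∂²f/∂y² = 10
∂²f/∂z² = 2*(6*x - y)
∇²f = 12*x - 2*y + 10
At (1, 1, -3): 20.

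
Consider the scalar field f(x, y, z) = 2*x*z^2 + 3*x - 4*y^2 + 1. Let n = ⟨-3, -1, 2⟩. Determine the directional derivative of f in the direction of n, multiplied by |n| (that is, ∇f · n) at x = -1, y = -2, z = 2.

∂f/∂x = 2*z^2 + 3
∂f/∂y = -8*y
∂f/∂z = 4*x*z
∇f at (-1, -2, 2) = (11, 16, -8)
∇f · n = (11)(-3) + (16)(-1) + (-8)(2) = -65

-65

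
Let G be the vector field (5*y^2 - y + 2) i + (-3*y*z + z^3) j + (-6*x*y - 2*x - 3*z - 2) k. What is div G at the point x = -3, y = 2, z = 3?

-12

∂G₁/∂x = 0
∂G₂/∂y = -3*z
∂G₃/∂z = -3
∇·G = -3*z - 3
At (-3, 2, 3): -12.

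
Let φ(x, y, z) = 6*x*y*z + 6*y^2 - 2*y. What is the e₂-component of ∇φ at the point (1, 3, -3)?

(∇φ)_2 = ∂φ/∂y = 6*x*z + 12*y - 2
At (1, 3, -3): 16.

16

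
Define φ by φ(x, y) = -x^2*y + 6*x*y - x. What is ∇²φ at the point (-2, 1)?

-2

∂²φ/∂x² = -2*y
∂²φ/∂y² = 0
∇²φ = -2*y
At (-2, 1): -2.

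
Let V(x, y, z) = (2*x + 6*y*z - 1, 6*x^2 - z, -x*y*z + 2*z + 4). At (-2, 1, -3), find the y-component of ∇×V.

(∇×V)_2 = ∂V₁/∂z − ∂V₃/∂x
= 6*y − (-y*z)
= y*z + 6*y
At (-2, 1, -3): 3.

3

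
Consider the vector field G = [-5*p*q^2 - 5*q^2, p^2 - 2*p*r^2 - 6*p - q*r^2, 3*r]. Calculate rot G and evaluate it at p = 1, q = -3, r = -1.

(∇×G)₁ = ∂G₃/∂q − ∂G₂/∂r = 4*p*r + 2*q*r
(∇×G)₂ = ∂G₁/∂r − ∂G₃/∂p = 0
(∇×G)₃ = ∂G₂/∂p − ∂G₁/∂q = 10*p*q + 2*p + 10*q - 2*r^2 - 6
∇×G = (4*p*r + 2*q*r, 0, 10*p*q + 2*p + 10*q - 2*r^2 - 6)
At (1, -3, -1): (2, 0, -66).

(2, 0, -66)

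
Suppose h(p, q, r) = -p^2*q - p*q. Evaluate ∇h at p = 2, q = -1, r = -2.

∂h/∂p = -2*p*q - q
∂h/∂q = -p^2 - p
∂h/∂r = 0
∇h = (-2*p*q - q, -p^2 - p, 0)
At (2, -1, -2): (5, -6, 0).

(5, -6, 0)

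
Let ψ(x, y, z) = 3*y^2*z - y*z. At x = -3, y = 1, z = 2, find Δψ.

12

∂²ψ/∂x² = 0
∂²ψ/∂y² = 6*z
∂²ψ/∂z² = 0
∇²ψ = 6*z
At (-3, 1, 2): 12.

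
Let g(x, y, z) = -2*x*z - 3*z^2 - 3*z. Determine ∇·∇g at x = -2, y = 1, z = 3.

∂²g/∂x² = 0
∂²g/∂y² = 0
∂²g/∂z² = -6
∇²g = -6
At (-2, 1, 3): -6.

-6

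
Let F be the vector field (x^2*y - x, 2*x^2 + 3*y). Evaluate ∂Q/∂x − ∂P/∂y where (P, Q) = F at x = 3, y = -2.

3

∂F₂/∂x = 4*x
∂F₁/∂y = x^2
Scalar curl = -x^2 + 4*x
At (3, -2): 3.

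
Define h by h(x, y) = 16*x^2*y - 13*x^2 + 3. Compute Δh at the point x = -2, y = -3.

-122

∂²h/∂x² = 2*(16*y - 13)
∂²h/∂y² = 0
∇²h = 32*y - 26
At (-2, -3): -122.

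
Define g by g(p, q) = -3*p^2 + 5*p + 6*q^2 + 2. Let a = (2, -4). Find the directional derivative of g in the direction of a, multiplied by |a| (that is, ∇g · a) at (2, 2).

-110

∂g/∂p = -6*p + 5
∂g/∂q = 12*q
∇g at (2, 2) = (-7, 24)
∇g · a = (-7)(2) + (24)(-4) = -110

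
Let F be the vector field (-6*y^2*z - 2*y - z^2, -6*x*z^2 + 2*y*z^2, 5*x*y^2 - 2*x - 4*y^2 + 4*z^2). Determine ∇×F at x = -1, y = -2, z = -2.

(44, -38, 26)

(∇×F)₁ = ∂F₃/∂y − ∂F₂/∂z = 10*x*y + 12*x*z - 4*y*z - 8*y
(∇×F)₂ = ∂F₁/∂z − ∂F₃/∂x = -11*y^2 - 2*z + 2
(∇×F)₃ = ∂F₂/∂x − ∂F₁/∂y = 12*y*z - 6*z^2 + 2
∇×F = (10*x*y + 12*x*z - 4*y*z - 8*y, -11*y^2 - 2*z + 2, 12*y*z - 6*z^2 + 2)
At (-1, -2, -2): (44, -38, 26).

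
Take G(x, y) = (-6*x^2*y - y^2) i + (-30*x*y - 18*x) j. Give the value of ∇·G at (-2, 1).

84

∂G₁/∂x = -12*x*y
∂G₂/∂y = -30*x
∇·G = -12*x*y - 30*x
At (-2, 1): 84.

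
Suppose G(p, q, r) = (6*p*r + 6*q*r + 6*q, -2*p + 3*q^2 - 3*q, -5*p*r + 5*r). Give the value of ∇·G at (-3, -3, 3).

17

∂G₁/∂p = 6*r
∂G₂/∂q = 6*q - 3
∂G₃/∂r = -5*p + 5
∇·G = -5*p + 6*q + 6*r + 2
At (-3, -3, 3): 17.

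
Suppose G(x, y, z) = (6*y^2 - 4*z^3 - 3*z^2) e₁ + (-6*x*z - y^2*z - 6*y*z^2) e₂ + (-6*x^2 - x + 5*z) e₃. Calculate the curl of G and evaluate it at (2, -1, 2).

(-11, -35, 0)

(∇×G)₁ = ∂G₃/∂y − ∂G₂/∂z = 6*x + y^2 + 12*y*z
(∇×G)₂ = ∂G₁/∂z − ∂G₃/∂x = 12*x - 12*z^2 - 6*z + 1
(∇×G)₃ = ∂G₂/∂x − ∂G₁/∂y = -12*y - 6*z
∇×G = (6*x + y^2 + 12*y*z, 12*x - 12*z^2 - 6*z + 1, -12*y - 6*z)
At (2, -1, 2): (-11, -35, 0).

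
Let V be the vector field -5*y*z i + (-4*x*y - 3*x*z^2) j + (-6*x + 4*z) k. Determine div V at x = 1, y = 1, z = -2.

∂V₁/∂x = 0
∂V₂/∂y = -4*x
∂V₃/∂z = 4
∇·V = -4*x + 4
At (1, 1, -2): 0.

0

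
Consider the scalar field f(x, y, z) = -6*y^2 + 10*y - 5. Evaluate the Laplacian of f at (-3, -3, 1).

∂²f/∂x² = 0
∂²f/∂y² = -12
∂²f/∂z² = 0
∇²f = -12
At (-3, -3, 1): -12.

-12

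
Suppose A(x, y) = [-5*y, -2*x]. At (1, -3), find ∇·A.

∂A₁/∂x = 0
∂A₂/∂y = 0
∇·A = 0
At (1, -3): 0.

0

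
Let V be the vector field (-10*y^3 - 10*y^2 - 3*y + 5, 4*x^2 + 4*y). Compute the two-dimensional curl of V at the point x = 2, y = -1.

∂V₂/∂x = 8*x
∂V₁/∂y = -30*y^2 - 20*y - 3
Scalar curl = 8*x + 30*y^2 + 20*y + 3
At (2, -1): 29.

29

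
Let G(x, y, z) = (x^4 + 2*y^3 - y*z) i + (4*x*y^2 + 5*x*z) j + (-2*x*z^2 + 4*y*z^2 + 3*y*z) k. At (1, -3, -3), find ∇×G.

(∇×G)₁ = ∂G₃/∂y − ∂G₂/∂z = -5*x + 4*z^2 + 3*z
(∇×G)₂ = ∂G₁/∂z − ∂G₃/∂x = -y + 2*z^2
(∇×G)₃ = ∂G₂/∂x − ∂G₁/∂y = -2*y^2 + 6*z
∇×G = (-5*x + 4*z^2 + 3*z, -y + 2*z^2, -2*y^2 + 6*z)
At (1, -3, -3): (22, 21, -36).

(22, 21, -36)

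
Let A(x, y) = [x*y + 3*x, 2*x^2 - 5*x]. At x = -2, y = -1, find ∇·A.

∂A₁/∂x = y + 3
∂A₂/∂y = 0
∇·A = y + 3
At (-2, -1): 2.

2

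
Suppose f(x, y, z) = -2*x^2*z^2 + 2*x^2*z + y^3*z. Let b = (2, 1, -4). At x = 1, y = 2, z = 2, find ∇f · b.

∂f/∂x = -4*x*z^2 + 4*x*z
∂f/∂y = 3*y^2*z
∂f/∂z = -4*x^2*z + 2*x^2 + y^3
∇f at (1, 2, 2) = (-8, 24, 2)
∇f · b = (-8)(2) + (24)(1) + (2)(-4) = 0

0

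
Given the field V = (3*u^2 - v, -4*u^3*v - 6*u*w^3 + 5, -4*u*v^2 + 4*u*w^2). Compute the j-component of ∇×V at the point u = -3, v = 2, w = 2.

(∇×V)_2 = ∂V₁/∂w − ∂V₃/∂u
= 0 − (-4*v^2 + 4*w^2)
= 4*v^2 - 4*w^2
At (-3, 2, 2): 0.

0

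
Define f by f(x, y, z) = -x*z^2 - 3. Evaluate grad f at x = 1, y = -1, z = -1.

∂f/∂x = -z^2
∂f/∂y = 0
∂f/∂z = -2*x*z
∇f = (-z^2, 0, -2*x*z)
At (1, -1, -1): (-1, 0, 2).

(-1, 0, 2)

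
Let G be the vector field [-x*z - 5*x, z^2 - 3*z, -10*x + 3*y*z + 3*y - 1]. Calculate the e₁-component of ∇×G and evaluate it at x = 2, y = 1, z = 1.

7

(∇×G)_1 = ∂G₃/∂y − ∂G₂/∂z
= 3*z + 3 − (2*z - 3)
= z + 6
At (2, 1, 1): 7.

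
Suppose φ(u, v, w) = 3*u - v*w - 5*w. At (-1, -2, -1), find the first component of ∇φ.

3

(∇φ)_1 = ∂φ/∂u = 3
At (-1, -2, -1): 3.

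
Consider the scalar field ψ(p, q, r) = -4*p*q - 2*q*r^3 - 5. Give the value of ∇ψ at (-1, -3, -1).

(12, 6, 18)

∂ψ/∂p = -4*q
∂ψ/∂q = -4*p - 2*r^3
∂ψ/∂r = -6*q*r^2
∇ψ = (-4*q, -4*p - 2*r^3, -6*q*r^2)
At (-1, -3, -1): (12, 6, 18).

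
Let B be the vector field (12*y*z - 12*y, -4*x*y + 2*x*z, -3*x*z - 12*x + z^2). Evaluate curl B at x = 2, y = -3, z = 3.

(-4, -15, -6)

(∇×B)₁ = ∂B₃/∂y − ∂B₂/∂z = -2*x
(∇×B)₂ = ∂B₁/∂z − ∂B₃/∂x = 12*y + 3*z + 12
(∇×B)₃ = ∂B₂/∂x − ∂B₁/∂y = -4*y - 10*z + 12
∇×B = (-2*x, 12*y + 3*z + 12, -4*y - 10*z + 12)
At (2, -3, 3): (-4, -15, -6).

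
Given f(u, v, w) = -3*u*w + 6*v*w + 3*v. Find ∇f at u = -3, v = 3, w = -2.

(6, -9, 27)

∂f/∂u = -3*w
∂f/∂v = 6*w + 3
∂f/∂w = -3*u + 6*v
∇f = (-3*w, 6*w + 3, -3*u + 6*v)
At (-3, 3, -2): (6, -9, 27).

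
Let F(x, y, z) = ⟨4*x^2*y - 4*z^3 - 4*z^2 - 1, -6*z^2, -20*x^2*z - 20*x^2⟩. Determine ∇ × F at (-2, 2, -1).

(∇×F)₁ = ∂F₃/∂y − ∂F₂/∂z = 12*z
(∇×F)₂ = ∂F₁/∂z − ∂F₃/∂x = 40*x*z + 40*x - 12*z^2 - 8*z
(∇×F)₃ = ∂F₂/∂x − ∂F₁/∂y = -4*x^2
∇×F = (12*z, 40*x*z + 40*x - 12*z^2 - 8*z, -4*x^2)
At (-2, 2, -1): (-12, -4, -16).

(-12, -4, -16)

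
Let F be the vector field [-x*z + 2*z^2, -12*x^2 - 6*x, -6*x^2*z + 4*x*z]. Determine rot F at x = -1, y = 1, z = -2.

(∇×F)₁ = ∂F₃/∂y − ∂F₂/∂z = 0
(∇×F)₂ = ∂F₁/∂z − ∂F₃/∂x = 12*x*z - x
(∇×F)₃ = ∂F₂/∂x − ∂F₁/∂y = -24*x - 6
∇×F = (0, 12*x*z - x, -24*x - 6)
At (-1, 1, -2): (0, 25, 18).

(0, 25, 18)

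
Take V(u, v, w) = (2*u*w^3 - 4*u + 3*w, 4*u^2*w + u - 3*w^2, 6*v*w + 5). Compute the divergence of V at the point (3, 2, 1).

∂V₁/∂u = 2*w^3 - 4
∂V₂/∂v = 0
∂V₃/∂w = 6*v
∇·V = 6*v + 2*w^3 - 4
At (3, 2, 1): 10.

10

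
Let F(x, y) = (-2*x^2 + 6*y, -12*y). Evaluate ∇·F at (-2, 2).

-4

∂F₁/∂x = -4*x
∂F₂/∂y = -12
∇·F = -4*x - 12
At (-2, 2): -4.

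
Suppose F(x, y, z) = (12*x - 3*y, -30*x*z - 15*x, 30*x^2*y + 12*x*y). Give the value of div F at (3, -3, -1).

∂F₁/∂x = 12
∂F₂/∂y = 0
∂F₃/∂z = 0
∇·F = 12
At (3, -3, -1): 12.

12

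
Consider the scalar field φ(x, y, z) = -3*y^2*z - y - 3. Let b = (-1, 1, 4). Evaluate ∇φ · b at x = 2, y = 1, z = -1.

-7

∂φ/∂x = 0
∂φ/∂y = -6*y*z - 1
∂φ/∂z = -3*y^2
∇φ at (2, 1, -1) = (0, 5, -3)
∇φ · b = (0)(-1) + (5)(1) + (-3)(4) = -7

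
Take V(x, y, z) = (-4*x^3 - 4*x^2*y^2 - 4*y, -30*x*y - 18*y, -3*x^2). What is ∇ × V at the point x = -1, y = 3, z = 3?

(∇×V)₁ = ∂V₃/∂y − ∂V₂/∂z = 0
(∇×V)₂ = ∂V₁/∂z − ∂V₃/∂x = 6*x
(∇×V)₃ = ∂V₂/∂x − ∂V₁/∂y = 8*x^2*y - 30*y + 4
∇×V = (0, 6*x, 8*x^2*y - 30*y + 4)
At (-1, 3, 3): (0, -6, -62).

(0, -6, -62)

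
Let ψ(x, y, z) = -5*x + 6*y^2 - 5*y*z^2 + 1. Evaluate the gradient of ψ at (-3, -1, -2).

(-5, -32, -20)

∂ψ/∂x = -5
∂ψ/∂y = 12*y - 5*z^2
∂ψ/∂z = -10*y*z
∇ψ = (-5, 12*y - 5*z^2, -10*y*z)
At (-3, -1, -2): (-5, -32, -20).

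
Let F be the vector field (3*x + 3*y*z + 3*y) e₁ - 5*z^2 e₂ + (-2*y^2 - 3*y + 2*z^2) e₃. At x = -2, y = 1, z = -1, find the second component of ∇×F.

(∇×F)_2 = ∂F₁/∂z − ∂F₃/∂x
= 3*y − (0)
= 3*y
At (-2, 1, -1): 3.

3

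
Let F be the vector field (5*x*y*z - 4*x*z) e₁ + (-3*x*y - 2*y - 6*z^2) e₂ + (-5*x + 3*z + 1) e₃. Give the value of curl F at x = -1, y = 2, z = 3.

(36, -1, 9)

(∇×F)₁ = ∂F₃/∂y − ∂F₂/∂z = 12*z
(∇×F)₂ = ∂F₁/∂z − ∂F₃/∂x = 5*x*y - 4*x + 5
(∇×F)₃ = ∂F₂/∂x − ∂F₁/∂y = -5*x*z - 3*y
∇×F = (12*z, 5*x*y - 4*x + 5, -5*x*z - 3*y)
At (-1, 2, 3): (36, -1, 9).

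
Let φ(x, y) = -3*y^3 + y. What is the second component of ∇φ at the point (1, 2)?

(∇φ)_2 = ∂φ/∂y = -9*y^2 + 1
At (1, 2): -35.

-35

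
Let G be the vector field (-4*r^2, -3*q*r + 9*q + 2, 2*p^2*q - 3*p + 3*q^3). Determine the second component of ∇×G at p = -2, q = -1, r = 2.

-21

(∇×G)_2 = ∂G₁/∂r − ∂G₃/∂p
= -8*r − (4*p*q - 3)
= -4*p*q - 8*r + 3
At (-2, -1, 2): -21.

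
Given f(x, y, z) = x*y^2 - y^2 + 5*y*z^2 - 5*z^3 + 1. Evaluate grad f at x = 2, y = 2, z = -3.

(4, 49, -195)

∂f/∂x = y^2
∂f/∂y = 2*x*y - 2*y + 5*z^2
∂f/∂z = 10*y*z - 15*z^2
∇f = (y^2, 2*x*y - 2*y + 5*z^2, 10*y*z - 15*z^2)
At (2, 2, -3): (4, 49, -195).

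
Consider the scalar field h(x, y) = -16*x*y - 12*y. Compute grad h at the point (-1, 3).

∂h/∂x = -16*y
∂h/∂y = -16*x - 12
∇h = (-16*y, -16*x - 12)
At (-1, 3): (-48, 4).

(-48, 4)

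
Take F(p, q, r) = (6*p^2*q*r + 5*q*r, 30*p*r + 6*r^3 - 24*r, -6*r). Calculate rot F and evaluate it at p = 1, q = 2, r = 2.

(-78, 22, 38)

(∇×F)₁ = ∂F₃/∂q − ∂F₂/∂r = -30*p - 18*r^2 + 24
(∇×F)₂ = ∂F₁/∂r − ∂F₃/∂p = 6*p^2*q + 5*q
(∇×F)₃ = ∂F₂/∂p − ∂F₁/∂q = -6*p^2*r + 25*r
∇×F = (-30*p - 18*r^2 + 24, 6*p^2*q + 5*q, -6*p^2*r + 25*r)
At (1, 2, 2): (-78, 22, 38).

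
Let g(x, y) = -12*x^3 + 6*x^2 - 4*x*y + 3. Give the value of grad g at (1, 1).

∂g/∂x = -36*x^2 + 12*x - 4*y
∂g/∂y = -4*x
∇g = (-36*x^2 + 12*x - 4*y, -4*x)
At (1, 1): (-28, -4).

(-28, -4)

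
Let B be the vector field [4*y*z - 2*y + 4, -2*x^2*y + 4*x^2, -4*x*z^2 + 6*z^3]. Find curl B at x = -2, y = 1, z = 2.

(0, 20, -14)

(∇×B)₁ = ∂B₃/∂y − ∂B₂/∂z = 0
(∇×B)₂ = ∂B₁/∂z − ∂B₃/∂x = 4*y + 4*z^2
(∇×B)₃ = ∂B₂/∂x − ∂B₁/∂y = -4*x*y + 8*x - 4*z + 2
∇×B = (0, 4*y + 4*z^2, -4*x*y + 8*x - 4*z + 2)
At (-2, 1, 2): (0, 20, -14).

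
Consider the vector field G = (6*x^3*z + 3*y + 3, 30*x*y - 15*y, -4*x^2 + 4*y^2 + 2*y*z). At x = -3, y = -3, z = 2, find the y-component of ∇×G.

(∇×G)_2 = ∂G₁/∂z − ∂G₃/∂x
= 6*x^3 − (-8*x)
= 6*x^3 + 8*x
At (-3, -3, 2): -186.

-186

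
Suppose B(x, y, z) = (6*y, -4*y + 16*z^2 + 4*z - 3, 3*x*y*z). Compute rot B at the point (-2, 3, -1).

(∇×B)₁ = ∂B₃/∂y − ∂B₂/∂z = 3*x*z - 32*z - 4
(∇×B)₂ = ∂B₁/∂z − ∂B₃/∂x = -3*y*z
(∇×B)₃ = ∂B₂/∂x − ∂B₁/∂y = -6
∇×B = (3*x*z - 32*z - 4, -3*y*z, -6)
At (-2, 3, -1): (34, 9, -6).

(34, 9, -6)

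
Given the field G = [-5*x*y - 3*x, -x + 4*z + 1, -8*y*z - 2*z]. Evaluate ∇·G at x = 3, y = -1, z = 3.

∂G₁/∂x = -5*y - 3
∂G₂/∂y = 0
∂G₃/∂z = -8*y - 2
∇·G = -13*y - 5
At (3, -1, 3): 8.

8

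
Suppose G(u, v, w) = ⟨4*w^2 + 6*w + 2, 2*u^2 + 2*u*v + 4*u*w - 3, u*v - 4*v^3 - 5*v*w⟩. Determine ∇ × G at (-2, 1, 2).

(∇×G)₁ = ∂G₃/∂v − ∂G₂/∂w = -3*u - 12*v^2 - 5*w
(∇×G)₂ = ∂G₁/∂w − ∂G₃/∂u = -v + 8*w + 6
(∇×G)₃ = ∂G₂/∂u − ∂G₁/∂v = 4*u + 2*v + 4*w
∇×G = (-3*u - 12*v^2 - 5*w, -v + 8*w + 6, 4*u + 2*v + 4*w)
At (-2, 1, 2): (-16, 21, 2).

(-16, 21, 2)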